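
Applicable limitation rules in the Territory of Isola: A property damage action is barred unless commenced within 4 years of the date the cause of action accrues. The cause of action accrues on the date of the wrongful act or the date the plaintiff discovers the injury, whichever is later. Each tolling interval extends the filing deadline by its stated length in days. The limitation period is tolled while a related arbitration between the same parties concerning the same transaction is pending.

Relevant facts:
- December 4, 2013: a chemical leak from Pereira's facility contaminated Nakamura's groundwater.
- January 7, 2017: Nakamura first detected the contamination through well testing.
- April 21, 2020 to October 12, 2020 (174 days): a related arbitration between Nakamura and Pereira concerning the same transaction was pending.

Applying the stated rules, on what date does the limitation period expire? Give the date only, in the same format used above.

June 30, 2021

Taking the later of the act (December 4, 2013) and discovery (January 7, 2017), the claim accrued on January 7, 2017.
Adding the 4 years base period to January 7, 2017 gives a deadline of January 7, 2021, before any tolling.
Because the pending related arbitration ran from April 21, 2020 to October 12, 2020, the deadline is extended by 174 days to June 30, 2021.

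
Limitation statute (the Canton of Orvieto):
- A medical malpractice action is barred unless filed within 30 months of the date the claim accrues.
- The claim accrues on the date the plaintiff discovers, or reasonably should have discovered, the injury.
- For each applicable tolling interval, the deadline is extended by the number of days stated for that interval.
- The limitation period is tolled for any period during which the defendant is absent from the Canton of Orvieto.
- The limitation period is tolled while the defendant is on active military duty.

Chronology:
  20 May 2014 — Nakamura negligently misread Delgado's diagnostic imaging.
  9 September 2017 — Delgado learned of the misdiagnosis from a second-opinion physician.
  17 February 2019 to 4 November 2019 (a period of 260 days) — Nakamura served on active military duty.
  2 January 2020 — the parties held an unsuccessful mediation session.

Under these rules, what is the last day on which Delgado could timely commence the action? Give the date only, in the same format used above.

Accrual is tied to discovery, so the period began on 9 September 2017 rather than on 20 May 2014 when the act occurred.
30 months from 9 September 2017 is 9 March 2020.
The defendant's active military service from 17 February 2019 to 4 November 2019 tolled the period for 260 days, extending the deadline to 24 November 2020.
The other events in the timeline have no effect on the limitation period under the stated rules.

24 November 2020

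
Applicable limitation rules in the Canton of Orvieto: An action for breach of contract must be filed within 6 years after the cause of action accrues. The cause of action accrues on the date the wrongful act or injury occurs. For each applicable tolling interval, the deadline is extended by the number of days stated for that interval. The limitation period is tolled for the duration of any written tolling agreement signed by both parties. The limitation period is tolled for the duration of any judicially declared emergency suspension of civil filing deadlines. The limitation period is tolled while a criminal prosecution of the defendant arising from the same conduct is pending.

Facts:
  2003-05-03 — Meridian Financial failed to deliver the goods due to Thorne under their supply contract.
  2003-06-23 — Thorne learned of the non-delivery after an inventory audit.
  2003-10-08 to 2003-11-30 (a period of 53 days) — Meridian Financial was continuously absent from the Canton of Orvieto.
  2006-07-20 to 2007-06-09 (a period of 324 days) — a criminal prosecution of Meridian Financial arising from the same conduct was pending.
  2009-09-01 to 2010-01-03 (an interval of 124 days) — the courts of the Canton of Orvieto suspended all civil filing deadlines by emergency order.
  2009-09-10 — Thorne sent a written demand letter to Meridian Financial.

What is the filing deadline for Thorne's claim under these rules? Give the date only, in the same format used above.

2010-07-25

Because the rule ties accrual to occurrence, the claim accrued on 2003-05-03, not on the 2003-06-23 discovery date.
Adding the 6 years base period to 2003-05-03 gives a deadline of 2009-05-03, before any tolling.
The period was tolled for 324 days by the pending criminal prosecution (2006-07-20 to 2007-06-09), pushing the deadline to 2010-03-23.
The emergency suspension of filing deadlines from 2009-09-01 to 2010-01-03 tolled the period for 124 days, extending the deadline to 2010-07-25.
Although the defendant's absence ran from 2003-10-08 to 2003-11-30, the stated rules do not make that a tolling event, so it is disregarded.
None of the other events listed affects the running of the period under the stated rules.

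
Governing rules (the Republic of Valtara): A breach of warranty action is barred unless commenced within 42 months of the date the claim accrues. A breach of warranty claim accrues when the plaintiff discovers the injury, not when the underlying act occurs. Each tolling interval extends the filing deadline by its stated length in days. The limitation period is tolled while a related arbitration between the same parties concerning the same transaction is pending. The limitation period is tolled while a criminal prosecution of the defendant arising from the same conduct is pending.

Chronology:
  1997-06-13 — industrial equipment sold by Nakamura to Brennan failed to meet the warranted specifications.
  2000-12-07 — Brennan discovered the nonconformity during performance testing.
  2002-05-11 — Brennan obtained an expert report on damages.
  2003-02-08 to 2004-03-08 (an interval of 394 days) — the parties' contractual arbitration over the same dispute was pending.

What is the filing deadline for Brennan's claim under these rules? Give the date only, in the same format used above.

2005-07-06

Under the discovery rule, the claim accrued on 2000-12-07, when Brennan discovered the injury — not on the 1997-06-13 date of the underlying act.
Adding the 42 months base period to 2000-12-07 gives a deadline of 2004-06-07, before any tolling.
The period was tolled for 394 days by the pending related arbitration (2003-02-08 to 2004-03-08), pushing the deadline to 2005-07-06.
The other events in the timeline have no effect on the limitation period under the stated rules.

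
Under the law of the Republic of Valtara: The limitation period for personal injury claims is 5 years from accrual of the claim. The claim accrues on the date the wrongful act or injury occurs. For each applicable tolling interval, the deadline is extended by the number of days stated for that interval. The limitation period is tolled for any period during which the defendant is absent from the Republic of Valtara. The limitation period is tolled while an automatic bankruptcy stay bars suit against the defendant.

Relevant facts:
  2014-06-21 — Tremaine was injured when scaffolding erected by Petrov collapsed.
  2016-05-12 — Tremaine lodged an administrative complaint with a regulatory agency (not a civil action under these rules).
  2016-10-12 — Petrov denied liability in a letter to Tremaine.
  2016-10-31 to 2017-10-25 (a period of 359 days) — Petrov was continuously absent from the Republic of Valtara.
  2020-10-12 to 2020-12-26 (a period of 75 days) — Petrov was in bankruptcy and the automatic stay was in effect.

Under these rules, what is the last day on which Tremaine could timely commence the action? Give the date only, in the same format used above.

The claim accrued on 2014-06-21, the date of the act.
The untolled deadline — 5 years after 2014-06-21 — is 2019-06-21.
The period was tolled for 359 days by the defendant's absence from the jurisdiction (2016-10-31 to 2017-10-25), pushing the deadline to 2020-06-14.
By the time the automatic bankruptcy stay began on 2020-10-12, the limitation period had already expired on 2020-06-14; that interval cannot revive it.
Nothing else in the chronology tolls or restarts the period.

2020-06-14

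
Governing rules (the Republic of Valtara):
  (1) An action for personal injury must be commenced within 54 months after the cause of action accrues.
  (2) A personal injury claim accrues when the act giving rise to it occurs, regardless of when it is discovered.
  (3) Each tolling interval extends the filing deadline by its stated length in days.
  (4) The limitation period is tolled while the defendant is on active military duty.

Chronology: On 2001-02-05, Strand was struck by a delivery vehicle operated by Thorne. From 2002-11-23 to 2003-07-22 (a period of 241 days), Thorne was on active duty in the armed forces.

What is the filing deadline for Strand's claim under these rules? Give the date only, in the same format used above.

2006-04-03

The limitation period began to run on 2001-02-05.
Adding the 54 months base period to 2001-02-05 gives a deadline of 2005-08-05, before any tolling.
Because the defendant's active military service ran from 2002-11-23 to 2003-07-22, the deadline is extended by 241 days to 2006-04-03.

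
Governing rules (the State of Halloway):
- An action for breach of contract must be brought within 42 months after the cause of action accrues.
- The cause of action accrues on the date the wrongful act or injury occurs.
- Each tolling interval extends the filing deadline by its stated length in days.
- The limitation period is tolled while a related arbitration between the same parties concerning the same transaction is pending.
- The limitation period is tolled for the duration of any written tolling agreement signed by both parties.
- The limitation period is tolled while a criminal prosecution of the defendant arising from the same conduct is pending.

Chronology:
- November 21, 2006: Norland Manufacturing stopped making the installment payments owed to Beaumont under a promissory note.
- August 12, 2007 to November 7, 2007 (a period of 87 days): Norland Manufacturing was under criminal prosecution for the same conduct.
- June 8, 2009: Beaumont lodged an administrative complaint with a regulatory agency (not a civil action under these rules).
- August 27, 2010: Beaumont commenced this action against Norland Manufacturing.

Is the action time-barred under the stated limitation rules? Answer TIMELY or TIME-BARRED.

TIME-BARRED

The limitation period began to run on November 21, 2006.
42 months from November 21, 2006 is May 21, 2010.
Because the pending criminal prosecution ran from August 12, 2007 to November 7, 2007, the deadline is extended by 87 days to August 16, 2010.
None of the other events listed affects the running of the period under the stated rules.
Filing on August 27, 2010 missed the August 16, 2010 deadline — the action is time-barred.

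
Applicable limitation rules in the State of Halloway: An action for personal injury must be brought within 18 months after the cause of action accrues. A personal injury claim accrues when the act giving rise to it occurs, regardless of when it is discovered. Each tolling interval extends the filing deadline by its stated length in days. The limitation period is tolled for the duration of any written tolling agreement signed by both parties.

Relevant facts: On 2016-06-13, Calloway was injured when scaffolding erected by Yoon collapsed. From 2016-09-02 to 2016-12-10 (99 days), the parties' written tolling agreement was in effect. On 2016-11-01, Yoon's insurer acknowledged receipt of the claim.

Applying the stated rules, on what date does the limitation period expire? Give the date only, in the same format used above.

2018-03-22

The cause of action accrued on 2016-06-13, the date of the act.
The untolled deadline — 18 months after 2016-06-13 — is 2017-12-13.
Because the written tolling agreement ran from 2016-09-02 to 2016-12-10, the deadline is extended by 99 days to 2018-03-22.
The other events in the timeline have no effect on the limitation period under the stated rules.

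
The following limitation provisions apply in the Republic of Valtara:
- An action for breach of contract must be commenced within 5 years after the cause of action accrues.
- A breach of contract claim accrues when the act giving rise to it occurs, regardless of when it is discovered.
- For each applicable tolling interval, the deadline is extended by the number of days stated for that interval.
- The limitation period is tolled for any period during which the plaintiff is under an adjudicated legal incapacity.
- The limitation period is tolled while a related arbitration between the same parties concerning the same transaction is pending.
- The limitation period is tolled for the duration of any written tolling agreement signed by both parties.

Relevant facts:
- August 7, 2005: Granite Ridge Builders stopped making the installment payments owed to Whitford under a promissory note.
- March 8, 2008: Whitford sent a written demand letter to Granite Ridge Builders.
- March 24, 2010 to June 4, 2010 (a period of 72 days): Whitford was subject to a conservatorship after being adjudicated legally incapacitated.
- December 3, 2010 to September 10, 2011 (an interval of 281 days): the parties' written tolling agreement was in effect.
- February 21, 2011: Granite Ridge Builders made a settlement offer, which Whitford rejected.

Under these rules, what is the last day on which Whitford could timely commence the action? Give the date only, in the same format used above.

October 18, 2010

The claim accrued on August 7, 2005, when the wrongful act occurred.
The untolled deadline — 5 years after August 7, 2005 — is August 7, 2010.
The period was tolled for 72 days by the plaintiff's legal incapacity (March 24, 2010 to June 4, 2010), pushing the deadline to October 18, 2010.
The written tolling agreement from December 3, 2010 to September 10, 2011 began after the period had already run on October 18, 2010, so it has no tolling effect.
None of the other events listed affects the running of the period under the stated rules.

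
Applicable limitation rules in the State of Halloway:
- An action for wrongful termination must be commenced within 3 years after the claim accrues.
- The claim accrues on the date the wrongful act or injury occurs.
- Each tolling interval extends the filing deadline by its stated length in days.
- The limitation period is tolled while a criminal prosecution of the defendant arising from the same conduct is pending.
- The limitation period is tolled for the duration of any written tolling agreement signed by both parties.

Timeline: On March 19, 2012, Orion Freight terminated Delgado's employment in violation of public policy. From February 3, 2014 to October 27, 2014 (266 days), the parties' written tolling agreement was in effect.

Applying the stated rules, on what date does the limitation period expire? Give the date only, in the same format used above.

December 10, 2015

The limitation period began to run on March 19, 2012.
The untolled deadline — 3 years after March 19, 2012 — is March 19, 2015.
Because the written tolling agreement ran from February 3, 2014 to October 27, 2014, the deadline is extended by 266 days to December 10, 2015.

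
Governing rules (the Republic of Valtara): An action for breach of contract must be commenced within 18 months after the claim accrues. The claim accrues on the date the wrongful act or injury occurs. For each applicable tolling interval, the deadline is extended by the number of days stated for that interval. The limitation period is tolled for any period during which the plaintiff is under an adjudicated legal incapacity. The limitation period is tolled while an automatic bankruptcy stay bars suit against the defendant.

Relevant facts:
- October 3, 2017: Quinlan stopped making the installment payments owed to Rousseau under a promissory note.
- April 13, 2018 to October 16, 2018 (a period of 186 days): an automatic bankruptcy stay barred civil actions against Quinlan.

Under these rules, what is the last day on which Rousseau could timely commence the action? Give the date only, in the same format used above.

The claim accrued on October 3, 2017, when the wrongful act occurred.
18 months from October 3, 2017 is April 3, 2019.
Because the automatic bankruptcy stay ran from April 13, 2018 to October 16, 2018, the deadline is extended by 186 days to October 6, 2019.

October 6, 2019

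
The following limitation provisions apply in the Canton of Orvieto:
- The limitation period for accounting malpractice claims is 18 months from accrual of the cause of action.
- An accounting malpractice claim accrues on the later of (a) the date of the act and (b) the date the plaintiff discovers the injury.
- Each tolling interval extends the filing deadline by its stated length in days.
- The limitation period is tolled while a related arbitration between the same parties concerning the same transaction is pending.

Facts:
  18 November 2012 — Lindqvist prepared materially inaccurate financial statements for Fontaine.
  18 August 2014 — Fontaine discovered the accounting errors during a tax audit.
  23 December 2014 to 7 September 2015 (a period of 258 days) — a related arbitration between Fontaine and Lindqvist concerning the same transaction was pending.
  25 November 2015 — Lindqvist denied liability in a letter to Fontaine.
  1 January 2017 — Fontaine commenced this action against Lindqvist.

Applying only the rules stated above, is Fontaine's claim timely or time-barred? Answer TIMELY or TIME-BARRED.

Taking the later of the act (18 November 2012) and discovery (18 August 2014), the claim accrued on 18 August 2014.
18 months from 18 August 2014 is 18 February 2016.
The pending related arbitration from 23 December 2014 to 7 September 2015 tolled the period for 258 days, extending the deadline to 2 November 2016.
None of the other events listed affects the running of the period under the stated rules.
Fontaine filed on 1 January 2017, after the 2 November 2016 deadline, so the action is time-barred.

TIME-BARRED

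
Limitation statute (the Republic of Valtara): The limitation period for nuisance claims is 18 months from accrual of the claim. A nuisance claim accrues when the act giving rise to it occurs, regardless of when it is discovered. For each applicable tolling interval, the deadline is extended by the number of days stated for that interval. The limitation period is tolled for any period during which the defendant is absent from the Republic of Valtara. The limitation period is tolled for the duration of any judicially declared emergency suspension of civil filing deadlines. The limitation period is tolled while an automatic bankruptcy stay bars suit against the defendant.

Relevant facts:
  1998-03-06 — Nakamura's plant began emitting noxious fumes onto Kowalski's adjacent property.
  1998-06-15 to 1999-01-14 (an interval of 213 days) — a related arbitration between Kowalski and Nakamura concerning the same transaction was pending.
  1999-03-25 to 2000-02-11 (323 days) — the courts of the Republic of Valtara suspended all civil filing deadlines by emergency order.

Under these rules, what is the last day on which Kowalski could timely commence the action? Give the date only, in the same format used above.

2000-07-25

The limitation period began to run on 1998-03-06.
Adding the 18 months base period to 1998-03-06 gives a deadline of 1999-09-06, before any tolling.
Because the emergency suspension of filing deadlines ran from 1999-03-25 to 2000-02-11, the deadline is extended by 323 days to 2000-07-25.
Although a pending arbitration ran from 1998-06-15 to 1999-01-14, the stated rules do not make that a tolling event, so it is disregarded.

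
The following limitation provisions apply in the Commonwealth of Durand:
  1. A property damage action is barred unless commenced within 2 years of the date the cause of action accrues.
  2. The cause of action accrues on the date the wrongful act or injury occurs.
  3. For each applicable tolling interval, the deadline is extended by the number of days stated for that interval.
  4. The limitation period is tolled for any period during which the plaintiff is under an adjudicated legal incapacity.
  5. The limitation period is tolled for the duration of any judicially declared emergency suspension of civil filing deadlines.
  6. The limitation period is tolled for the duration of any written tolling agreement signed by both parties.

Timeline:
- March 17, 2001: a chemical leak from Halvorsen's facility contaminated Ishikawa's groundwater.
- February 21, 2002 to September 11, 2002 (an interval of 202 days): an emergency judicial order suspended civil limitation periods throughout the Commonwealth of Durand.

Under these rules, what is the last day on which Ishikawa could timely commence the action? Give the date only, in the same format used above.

The claim accrued on March 17, 2001, when the wrongful act occurred.
The untolled deadline — 2 years after March 17, 2001 — is March 17, 2003.
Because the emergency suspension of filing deadlines ran from February 21, 2002 to September 11, 2002, the deadline is extended by 202 days to October 5, 2003.

October 5, 2003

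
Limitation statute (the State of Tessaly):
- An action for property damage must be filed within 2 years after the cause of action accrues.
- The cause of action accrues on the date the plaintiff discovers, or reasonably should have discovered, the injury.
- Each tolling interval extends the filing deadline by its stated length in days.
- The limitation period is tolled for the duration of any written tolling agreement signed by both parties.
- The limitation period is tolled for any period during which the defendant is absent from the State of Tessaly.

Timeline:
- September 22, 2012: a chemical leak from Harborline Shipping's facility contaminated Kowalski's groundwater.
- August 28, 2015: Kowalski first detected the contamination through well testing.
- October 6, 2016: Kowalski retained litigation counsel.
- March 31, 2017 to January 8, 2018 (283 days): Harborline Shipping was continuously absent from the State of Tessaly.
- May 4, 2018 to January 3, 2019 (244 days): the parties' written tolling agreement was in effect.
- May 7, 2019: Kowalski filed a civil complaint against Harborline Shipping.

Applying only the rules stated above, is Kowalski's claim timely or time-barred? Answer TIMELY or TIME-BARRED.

TIME-BARRED

The claim did not accrue until Kowalski discovered the injury on August 28, 2015; the September 22, 2012 act date does not start the clock under the stated rule.
The untolled deadline — 2 years after August 28, 2015 — is August 28, 2017.
The defendant's absence from the jurisdiction from March 31, 2017 to January 8, 2018 tolled the period for 283 days, extending the deadline to June 7, 2018.
The period was tolled for 244 days by the written tolling agreement (May 4, 2018 to January 3, 2019), pushing the deadline to February 6, 2019.
None of the other events listed affects the running of the period under the stated rules.
Filing on May 7, 2019 missed the February 6, 2019 deadline — the action is time-barred.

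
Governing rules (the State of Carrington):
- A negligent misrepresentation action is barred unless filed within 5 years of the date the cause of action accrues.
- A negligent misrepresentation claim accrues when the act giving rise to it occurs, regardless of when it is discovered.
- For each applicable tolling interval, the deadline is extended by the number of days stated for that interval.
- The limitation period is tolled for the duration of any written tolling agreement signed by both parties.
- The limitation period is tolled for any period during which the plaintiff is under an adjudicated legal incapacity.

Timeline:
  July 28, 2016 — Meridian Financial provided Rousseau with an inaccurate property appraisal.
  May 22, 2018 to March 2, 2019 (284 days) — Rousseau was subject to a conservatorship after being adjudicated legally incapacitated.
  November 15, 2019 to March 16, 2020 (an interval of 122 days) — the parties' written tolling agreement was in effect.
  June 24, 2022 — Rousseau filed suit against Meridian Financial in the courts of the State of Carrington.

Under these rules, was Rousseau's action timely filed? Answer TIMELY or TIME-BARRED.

The cause of action accrued on July 28, 2016, the date of the act.
The untolled deadline — 5 years after July 28, 2016 — is July 28, 2021.
Because the plaintiff's legal incapacity ran from May 22, 2018 to March 2, 2019, the deadline is extended by 284 days to May 8, 2022.
The written tolling agreement from November 15, 2019 to March 16, 2020 tolled the period for 122 days, extending the deadline to September 7, 2022.
The June 24, 2022 filing precedes the September 7, 2022 deadline; the claim is timely.

TIMELY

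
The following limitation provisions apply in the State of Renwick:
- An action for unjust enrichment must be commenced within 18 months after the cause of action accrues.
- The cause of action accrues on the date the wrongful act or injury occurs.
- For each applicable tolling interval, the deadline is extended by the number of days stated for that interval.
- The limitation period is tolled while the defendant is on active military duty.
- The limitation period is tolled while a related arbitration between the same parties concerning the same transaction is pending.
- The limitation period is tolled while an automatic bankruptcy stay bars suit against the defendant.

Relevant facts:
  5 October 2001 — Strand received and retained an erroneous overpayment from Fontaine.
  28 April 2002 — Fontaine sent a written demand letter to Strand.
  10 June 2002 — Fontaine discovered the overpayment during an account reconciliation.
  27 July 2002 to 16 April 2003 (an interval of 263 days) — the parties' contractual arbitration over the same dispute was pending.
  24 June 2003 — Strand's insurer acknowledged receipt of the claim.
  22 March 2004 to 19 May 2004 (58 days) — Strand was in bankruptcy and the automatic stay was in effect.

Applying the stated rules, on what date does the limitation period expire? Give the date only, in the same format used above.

Accrual is governed by the date of the act, so the period began to run on 5 October 2001; the later discovery on 10 June 2002 is irrelevant under the stated rule.
The untolled deadline — 18 months after 5 October 2001 — is 5 April 2003.
The period was tolled for 263 days by the pending related arbitration (27 July 2002 to 16 April 2003), pushing the deadline to 24 December 2003.
By the time the automatic bankruptcy stay began on 22 March 2004, the limitation period had already expired on 24 December 2003; that interval cannot revive it.
Nothing else in the chronology tolls or restarts the period.

24 December 2003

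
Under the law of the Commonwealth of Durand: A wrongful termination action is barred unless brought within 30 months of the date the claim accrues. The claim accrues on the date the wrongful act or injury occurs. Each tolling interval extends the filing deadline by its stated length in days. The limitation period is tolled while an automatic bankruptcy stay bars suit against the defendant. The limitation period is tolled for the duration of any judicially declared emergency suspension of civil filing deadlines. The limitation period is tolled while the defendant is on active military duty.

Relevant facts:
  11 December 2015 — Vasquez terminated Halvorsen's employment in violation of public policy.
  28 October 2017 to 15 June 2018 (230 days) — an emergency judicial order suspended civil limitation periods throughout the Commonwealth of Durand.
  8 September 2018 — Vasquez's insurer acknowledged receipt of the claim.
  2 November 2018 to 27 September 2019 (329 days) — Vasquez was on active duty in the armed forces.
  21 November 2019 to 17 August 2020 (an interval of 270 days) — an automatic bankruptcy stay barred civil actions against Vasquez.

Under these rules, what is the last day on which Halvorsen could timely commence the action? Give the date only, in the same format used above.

The claim accrued on 11 December 2015, the date of the act.
The untolled deadline — 30 months after 11 December 2015 — is 11 June 2018.
Because the emergency suspension of filing deadlines ran from 28 October 2017 to 15 June 2018, the deadline is extended by 230 days to 27 January 2019.
Because the defendant's active military service ran from 2 November 2018 to 27 September 2019, the deadline is extended by 329 days to 22 December 2019.
The automatic bankruptcy stay from 21 November 2019 to 17 August 2020 tolled the period for 270 days, extending the deadline to 17 September 2020.
None of the other events listed affects the running of the period under the stated rules.

17 September 2020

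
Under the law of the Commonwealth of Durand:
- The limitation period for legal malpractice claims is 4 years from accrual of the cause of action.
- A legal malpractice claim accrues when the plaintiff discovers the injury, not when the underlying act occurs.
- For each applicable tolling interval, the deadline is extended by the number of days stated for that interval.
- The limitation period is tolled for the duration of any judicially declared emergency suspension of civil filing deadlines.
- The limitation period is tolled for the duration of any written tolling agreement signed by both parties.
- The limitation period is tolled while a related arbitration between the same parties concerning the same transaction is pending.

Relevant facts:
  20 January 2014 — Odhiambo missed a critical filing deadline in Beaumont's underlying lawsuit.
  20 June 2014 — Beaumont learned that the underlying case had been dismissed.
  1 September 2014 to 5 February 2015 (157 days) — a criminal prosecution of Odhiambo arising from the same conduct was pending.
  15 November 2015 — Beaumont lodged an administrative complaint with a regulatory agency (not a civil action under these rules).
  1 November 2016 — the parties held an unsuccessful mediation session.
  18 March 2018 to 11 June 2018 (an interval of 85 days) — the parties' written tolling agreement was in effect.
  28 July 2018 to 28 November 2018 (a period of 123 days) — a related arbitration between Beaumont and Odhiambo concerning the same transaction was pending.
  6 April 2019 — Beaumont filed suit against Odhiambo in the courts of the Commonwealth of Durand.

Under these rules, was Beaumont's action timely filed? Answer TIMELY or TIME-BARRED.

TIME-BARRED

Under the discovery rule, the claim accrued on 20 June 2014, when Beaumont discovered the injury — not on the 20 January 2014 date of the underlying act.
Adding the 4 years base period to 20 June 2014 gives a deadline of 20 June 2018, before any tolling.
The period was tolled for 85 days by the written tolling agreement (18 March 2018 to 11 June 2018), pushing the deadline to 13 September 2018.
Because the pending related arbitration ran from 28 July 2018 to 28 November 2018, the deadline is extended by 123 days to 14 January 2019.
Although a criminal prosecution ran from 1 September 2014 to 5 February 2015, the stated rules do not make that a tolling event, so it is disregarded.
None of the other events listed affects the running of the period under the stated rules.
The 6 April 2019 filing falls after the 14 January 2019 deadline; the claim is time-barred.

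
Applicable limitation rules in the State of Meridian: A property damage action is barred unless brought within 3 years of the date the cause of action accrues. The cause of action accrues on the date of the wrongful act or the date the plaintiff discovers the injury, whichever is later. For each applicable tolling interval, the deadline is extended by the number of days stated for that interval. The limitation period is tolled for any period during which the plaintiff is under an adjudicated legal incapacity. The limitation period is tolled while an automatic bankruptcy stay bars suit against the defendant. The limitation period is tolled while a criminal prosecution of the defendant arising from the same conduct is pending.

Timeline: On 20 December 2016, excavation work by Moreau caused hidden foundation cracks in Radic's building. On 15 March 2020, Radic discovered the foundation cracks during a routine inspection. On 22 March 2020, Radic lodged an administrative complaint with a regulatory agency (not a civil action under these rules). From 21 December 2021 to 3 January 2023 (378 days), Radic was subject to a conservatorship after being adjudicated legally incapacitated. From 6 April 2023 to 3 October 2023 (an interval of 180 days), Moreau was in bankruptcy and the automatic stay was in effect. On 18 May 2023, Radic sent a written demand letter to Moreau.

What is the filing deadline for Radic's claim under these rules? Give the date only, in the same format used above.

Because discovery on 15 March 2020 post-dates the 20 December 2016 act, accrual under the later-of rule falls on 15 March 2020.
Adding the 3 years base period to 15 March 2020 gives a deadline of 15 March 2023, before any tolling.
Because the plaintiff's legal incapacity ran from 21 December 2021 to 3 January 2023, the deadline is extended by 378 days to 27 March 2024.
Because the automatic bankruptcy stay ran from 6 April 2023 to 3 October 2023, the deadline is extended by 180 days to 23 September 2024.
The other events in the timeline have no effect on the limitation period under the stated rules.

23 September 2024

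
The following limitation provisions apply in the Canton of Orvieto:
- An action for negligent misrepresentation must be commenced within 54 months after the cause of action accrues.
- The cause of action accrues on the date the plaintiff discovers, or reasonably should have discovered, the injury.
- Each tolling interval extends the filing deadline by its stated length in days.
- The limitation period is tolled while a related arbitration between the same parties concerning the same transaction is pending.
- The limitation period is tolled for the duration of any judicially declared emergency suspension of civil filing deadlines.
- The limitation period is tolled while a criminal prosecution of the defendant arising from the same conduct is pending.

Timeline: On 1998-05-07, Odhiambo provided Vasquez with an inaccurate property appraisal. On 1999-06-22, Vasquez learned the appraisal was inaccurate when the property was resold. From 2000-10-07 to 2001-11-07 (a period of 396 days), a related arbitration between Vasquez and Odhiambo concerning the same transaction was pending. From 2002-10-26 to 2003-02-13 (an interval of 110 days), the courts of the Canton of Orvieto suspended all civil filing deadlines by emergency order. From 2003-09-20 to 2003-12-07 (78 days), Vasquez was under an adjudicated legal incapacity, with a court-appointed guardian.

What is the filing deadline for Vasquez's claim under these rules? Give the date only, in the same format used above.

Under the discovery rule, the claim accrued on 1999-06-22, when Vasquez discovered the injury — not on the 1998-05-07 date of the underlying act.
Adding the 54 months base period to 1999-06-22 gives a deadline of 2003-12-22, before any tolling.
Because the pending related arbitration ran from 2000-10-07 to 2001-11-07, the deadline is extended by 396 days to 2005-01-21.
The emergency suspension of filing deadlines from 2002-10-26 to 2003-02-13 tolled the period for 110 days, extending the deadline to 2005-05-11.
No stated provision tolls the period for the plaintiff's incapacity, so the interval from 2003-09-20 to 2003-12-07 has no effect on the deadline.

2005-05-11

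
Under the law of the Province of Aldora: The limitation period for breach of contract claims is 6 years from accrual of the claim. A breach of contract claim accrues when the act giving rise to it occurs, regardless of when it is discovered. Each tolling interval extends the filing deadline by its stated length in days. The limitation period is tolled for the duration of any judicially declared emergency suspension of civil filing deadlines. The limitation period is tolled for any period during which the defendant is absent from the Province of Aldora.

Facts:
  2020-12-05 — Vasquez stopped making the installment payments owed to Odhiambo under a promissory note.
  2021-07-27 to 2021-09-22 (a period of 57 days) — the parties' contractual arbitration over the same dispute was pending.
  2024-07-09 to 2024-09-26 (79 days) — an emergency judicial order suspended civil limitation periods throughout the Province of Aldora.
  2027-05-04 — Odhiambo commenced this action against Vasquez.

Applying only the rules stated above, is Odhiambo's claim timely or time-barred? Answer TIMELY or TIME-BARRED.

TIME-BARRED

The claim accrued on 2020-12-05, when the wrongful act occurred.
Adding the 6 years base period to 2020-12-05 gives a deadline of 2026-12-05, before any tolling.
The period was tolled for 79 days by the emergency suspension of filing deadlines (2024-07-09 to 2024-09-26), pushing the deadline to 2027-02-22.
No stated provision tolls the period for a pending arbitration, so the interval from 2021-07-27 to 2021-09-22 has no effect on the deadline.
Odhiambo filed on 2027-05-04, after the 2027-02-22 deadline, so the action is time-barred.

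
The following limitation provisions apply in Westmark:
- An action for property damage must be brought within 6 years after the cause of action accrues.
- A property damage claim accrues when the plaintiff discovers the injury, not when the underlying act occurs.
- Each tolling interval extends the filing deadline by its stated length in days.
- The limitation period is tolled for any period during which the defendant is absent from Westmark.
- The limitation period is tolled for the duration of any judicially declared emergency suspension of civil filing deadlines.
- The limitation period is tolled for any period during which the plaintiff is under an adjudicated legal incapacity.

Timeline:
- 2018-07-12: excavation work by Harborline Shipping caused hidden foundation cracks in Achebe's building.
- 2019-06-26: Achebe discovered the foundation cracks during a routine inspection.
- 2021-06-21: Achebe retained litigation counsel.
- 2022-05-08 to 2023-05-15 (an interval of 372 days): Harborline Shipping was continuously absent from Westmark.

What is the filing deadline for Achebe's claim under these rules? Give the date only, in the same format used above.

Under the discovery rule, the claim accrued on 2019-06-26, when Achebe discovered the injury — not on the 2018-07-12 date of the underlying act.
The untolled deadline — 6 years after 2019-06-26 — is 2025-06-26.
The defendant's absence from the jurisdiction from 2022-05-08 to 2023-05-15 tolled the period for 372 days, extending the deadline to 2026-07-03.
The other events in the timeline have no effect on the limitation period under the stated rules.

2026-07-03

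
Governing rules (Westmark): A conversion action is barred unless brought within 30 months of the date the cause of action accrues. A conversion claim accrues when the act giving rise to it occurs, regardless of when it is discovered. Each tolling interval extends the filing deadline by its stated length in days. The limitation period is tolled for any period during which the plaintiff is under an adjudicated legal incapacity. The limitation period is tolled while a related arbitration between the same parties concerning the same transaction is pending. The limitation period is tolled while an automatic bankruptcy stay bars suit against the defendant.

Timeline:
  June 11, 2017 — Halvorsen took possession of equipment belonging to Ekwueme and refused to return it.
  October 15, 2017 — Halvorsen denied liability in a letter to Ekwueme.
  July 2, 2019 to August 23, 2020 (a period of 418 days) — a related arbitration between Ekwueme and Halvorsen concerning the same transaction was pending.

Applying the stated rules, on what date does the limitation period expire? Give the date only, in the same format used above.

The limitation period began to run on June 11, 2017.
The untolled deadline — 30 months after June 11, 2017 — is December 11, 2019.
Because the pending related arbitration ran from July 2, 2019 to August 23, 2020, the deadline is extended by 418 days to February 1, 2021.
The other events in the timeline have no effect on the limitation period under the stated rules.

February 1, 2021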